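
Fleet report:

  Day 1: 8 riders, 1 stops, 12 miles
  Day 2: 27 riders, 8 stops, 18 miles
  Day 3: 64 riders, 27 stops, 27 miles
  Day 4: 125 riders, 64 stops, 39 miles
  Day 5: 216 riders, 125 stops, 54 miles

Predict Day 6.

343 riders, 216 stops, 72 miles

Riders — perfect cubes: 2³, 3³, 4³, …: 8, 27, 64, 125, 216 → 343.
Stops: 1, 8, 27, 64, 125 → 216 (perfect cubes: 1³, 2³, 3³, …).
For the miles, differences are 6, 9, 12, … (increasing by 3 each time): 12, 18, 27, 39, 54 → 72.
Combining the parts gives 343 riders, 216 stops, 72 miles.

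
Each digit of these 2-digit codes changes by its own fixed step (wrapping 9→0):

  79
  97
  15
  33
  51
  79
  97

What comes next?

First digit goes 7, 9, 1, 3, 5, 7, 9 → 1 (+2 each step, mod 10).
Second digit: 9, 7, 5, 3, 1, 9, 7 → 5 (−2 each step, mod 10).
Combining the parts gives 15.

15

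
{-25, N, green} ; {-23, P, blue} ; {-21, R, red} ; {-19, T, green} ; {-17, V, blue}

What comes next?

{-15, X, red}

For the first component, +2 each step: -25, -23, -21, -19, -17 → -15.
Letter: N, P, R, T, V → X (letters move forward 2 places in the alphabet).
For the colour, repeats green → blue → red: green, blue, red, green, blue → red.
So the next element is {-15, X, red}.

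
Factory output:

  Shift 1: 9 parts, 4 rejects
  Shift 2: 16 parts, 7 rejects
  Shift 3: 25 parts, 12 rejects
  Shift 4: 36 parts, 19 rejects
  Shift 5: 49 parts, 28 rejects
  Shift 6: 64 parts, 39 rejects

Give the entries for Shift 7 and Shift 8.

For the parts, perfect squares: 3², 4², 5², …: 9, 16, 25, 36, 49, 64 → 81 → 100.
Rejects: 4, 7, 12, 19, 28, 39 → 52 → 67 (differences are 3, 5, 7, … (increasing by 2 each time)).
So the next two lines are 81 parts, 52 rejects and 100 parts, 67 rejects.

81 parts, 52 rejects; 100 parts, 67 rejects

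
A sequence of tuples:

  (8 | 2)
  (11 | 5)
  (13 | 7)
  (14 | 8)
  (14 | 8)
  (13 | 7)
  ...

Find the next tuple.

First entry: 8, 11, 13, 14, 14, 13 → 11 (differences are 3, 2, 1, … (decreasing by 1 each time)).
Second entry: always 6 less than the first entry; 2, 5, 7, 8, 8, 7 → 5.
Putting it together: (11 | 5).

(11 | 5)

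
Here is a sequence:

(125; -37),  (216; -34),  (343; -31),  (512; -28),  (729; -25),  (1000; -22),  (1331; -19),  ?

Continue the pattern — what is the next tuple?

(1728; -16)

First component — perfect cubes: 5³, 6³, 7³, …: 125, 216, 343, 512, 729, 1000, 1331 → 1728.
Second component: -37, -34, -31, -28, -25, -22, -19 → -16 (+3 each step).
So the next tuple is (1728; -16).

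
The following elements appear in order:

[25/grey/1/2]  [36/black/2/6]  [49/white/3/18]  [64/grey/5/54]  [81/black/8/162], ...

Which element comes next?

For the first value, perfect squares: 5², 6², 7², …: 25, 36, 49, 64, 81 → 100.
Shade: repeats grey → black → white; grey, black, white, grey, black → white.
Third value goes 1, 2, 3, 5, 8 → 13 (each term is the sum of the two before it).
Fourth value: ×3 each step; 2, 6, 18, 54, 162 → 486.
Combining the parts gives [100/white/13/486].

[100/white/13/486]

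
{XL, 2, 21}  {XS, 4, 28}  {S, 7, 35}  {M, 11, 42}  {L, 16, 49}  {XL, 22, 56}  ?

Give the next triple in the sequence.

{XS, 29, 63}

For the size, repeats XL → XS → S → M → L: XL, XS, S, M, L, XL → XS.
Second value: 2, 4, 7, 11, 16, 22 → 29 (differences are 2, 3, 4, … (increasing by 1 each time)).
Third value: +7 each step; 21, 28, 35, 42, 49, 56 → 63.
So the next triple is {XS, 29, 63}.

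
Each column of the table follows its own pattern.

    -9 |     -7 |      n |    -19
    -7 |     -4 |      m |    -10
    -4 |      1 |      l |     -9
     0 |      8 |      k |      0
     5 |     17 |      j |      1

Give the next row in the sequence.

First component: -9, -7, -4, 0, 5 → 11 (differences are 2, 3, 4, … (increasing by 1 each time)).
Second component: differences are 3, 5, 7, … (increasing by 2 each time), so -7, -4, 1, 8, 17 → 28.
Letter — letters move back 1 place in the alphabet: n, m, l, k, j → i.
Fourth component — alternating steps +9, +1, +9, +1, …: -19, -10, -9, 0, 1 → 10.
Combining the parts gives 11  28  i  10.

11  28  i  10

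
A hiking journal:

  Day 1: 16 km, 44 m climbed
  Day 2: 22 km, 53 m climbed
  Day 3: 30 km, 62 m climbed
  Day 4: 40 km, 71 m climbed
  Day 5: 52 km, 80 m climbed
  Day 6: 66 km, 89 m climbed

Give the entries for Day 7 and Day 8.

82 km, 98 m climbed; 100 km, 107 m climbed

For the km, differences are 6, 8, 10, … (increasing by 2 each time): 16, 22, 30, 40, 52, 66 → 82 → 100.
M climbed: +9 each step; 44, 53, 62, 71, 80, 89 → 98 → 107.
So the next two lines are 82 km, 98 m climbed and 100 km, 107 m climbed.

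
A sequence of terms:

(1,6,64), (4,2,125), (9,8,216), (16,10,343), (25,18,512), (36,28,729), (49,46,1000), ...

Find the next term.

First slot — perfect squares: 1², 2², 3², …: 1, 4, 9, 16, 25, 36, 49 → 64.
Second slot: each term is the sum of the two before it; 6, 2, 8, 10, 18, 28, 46 → 74.
Third slot goes 64, 125, 216, 343, 512, 729, 1000 → 1331 (perfect cubes: 4³, 5³, 6³, …).
Combining the parts gives (64,74,1331).

(64,74,1331)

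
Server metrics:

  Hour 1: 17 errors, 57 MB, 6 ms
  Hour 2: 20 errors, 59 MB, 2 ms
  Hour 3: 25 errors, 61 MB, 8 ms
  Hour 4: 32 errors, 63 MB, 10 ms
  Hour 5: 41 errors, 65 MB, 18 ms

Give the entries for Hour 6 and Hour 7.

For the errors, differences are 3, 5, 7, … (increasing by 2 each time): 17, 20, 25, 32, 41 → 52 → 65.
MB — +2 each step: 57, 59, 61, 63, 65 → 67 → 69.
Ms: 6, 2, 8, 10, 18 → 28 → 46 (each term is the sum of the two before it).
Putting the parts together: 52 errors, 67 MB, 28 ms and then 65 errors, 69 MB, 46 ms.

52 errors, 67 MB, 28 ms; 65 errors, 69 MB, 46 ms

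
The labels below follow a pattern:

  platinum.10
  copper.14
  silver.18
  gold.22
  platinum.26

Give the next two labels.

Metal goes platinum, copper, silver, gold, platinum → copper → silver (repeats platinum → copper → silver → gold).
Second component: +4 each step, so 10, 14, 18, 22, 26 → 30 → 34.
So the next two labels are copper.30 and silver.34.

copper.30, silver.34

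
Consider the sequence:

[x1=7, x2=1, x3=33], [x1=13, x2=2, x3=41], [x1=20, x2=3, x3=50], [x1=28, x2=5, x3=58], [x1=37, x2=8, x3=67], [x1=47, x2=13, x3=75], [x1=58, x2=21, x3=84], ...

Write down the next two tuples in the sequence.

X1 goes 7, 13, 20, 28, 37, 47, 58 → 70 → 83 (differences are 6, 7, 8, … (increasing by 1 each time)).
X2: 1, 2, 3, 5, 8, 13, 21 → 34 → 55 (each term is the sum of the two before it).
X3 — alternating steps +8, +9, +8, +9, …: 33, 41, 50, 58, 67, 75, 84 → 92 → 101.
So the next two tuples are [x1=70, x2=34, x3=92] and [x1=83, x2=55, x3=101].

[x1=70, x2=34, x3=92], [x1=83, x2=55, x3=101]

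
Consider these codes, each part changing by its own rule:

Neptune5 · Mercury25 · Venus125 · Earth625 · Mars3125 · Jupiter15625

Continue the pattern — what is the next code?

Saturn78125

Planet: runs through the planets Mercury→Neptune; Neptune, Mercury, Venus, Earth, Mars, Jupiter → Saturn.
Second component — ×5 each step: 5, 25, 125, 625, 3125, 15625 → 78125.
Combining the parts gives Saturn78125.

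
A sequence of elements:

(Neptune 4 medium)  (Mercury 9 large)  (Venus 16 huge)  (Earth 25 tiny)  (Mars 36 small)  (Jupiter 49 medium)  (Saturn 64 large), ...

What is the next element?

(Uranus 81 huge)

Planet — runs through the planets Mercury→Neptune: Neptune, Mercury, Venus, Earth, Mars, Jupiter, Saturn → Uranus.
Second component: perfect squares: 2², 3², 4², …, so 4, 9, 16, 25, 36, 49, 64 → 81.
For the size, repeats medium → large → huge → tiny → small: medium, large, huge, tiny, small, medium, large → huge.
Putting it together: (Uranus 81 huge).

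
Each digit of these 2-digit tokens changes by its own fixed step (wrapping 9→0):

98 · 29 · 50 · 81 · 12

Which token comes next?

43

First digit: 9, 2, 5, 8, 1 → 4 (+3 each step, mod 10).
For the second digit, +1 each step, mod 10: 8, 9, 0, 1, 2 → 3.
So the next token is 43.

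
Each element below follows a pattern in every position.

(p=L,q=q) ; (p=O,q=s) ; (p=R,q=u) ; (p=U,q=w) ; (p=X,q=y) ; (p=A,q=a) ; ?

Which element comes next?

(p=D,q=c)

P: letters move forward 3 places in the alphabet, wrapping Z→A, so L, O, R, U, X, A → D.
Q: letters move forward 2 places in the alphabet, wrapping Z→A; q, s, u, w, y, a → c.
Putting it together: (p=D,q=c).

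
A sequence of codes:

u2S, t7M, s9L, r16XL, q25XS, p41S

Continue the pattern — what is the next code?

Letter: letters move back 1 place in the alphabet; u, t, s, r, q, p → o.
Second component goes 2, 7, 9, 16, 25, 41 → 66 (each term is the sum of the two before it).
Size: repeats S → M → L → XL → XS; S, M, L, XL, XS, S → M.
Putting it together: o66M.

o66M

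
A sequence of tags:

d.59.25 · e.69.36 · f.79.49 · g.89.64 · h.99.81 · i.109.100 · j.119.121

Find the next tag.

Letter: letters move forward 1 place in the alphabet, so d, e, f, g, h, i, j → k.
For the second component, +10 each step: 59, 69, 79, 89, 99, 109, 119 → 129.
Third component — perfect squares: 5², 6², 7², …: 25, 36, 49, 64, 81, 100, 121 → 144.
So the next tag is k.129.144.

k.129.144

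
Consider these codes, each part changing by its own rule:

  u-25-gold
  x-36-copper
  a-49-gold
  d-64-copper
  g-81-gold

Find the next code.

j-100-copper

Letter goes u, x, a, d, g → j (letters move forward 3 places in the alphabet, wrapping Z→A).
Second component goes 25, 36, 49, 64, 81 → 100 (perfect squares: 5², 6², 7², …).
Metal — alternates gold ↔ copper: gold, copper, gold, copper, gold → copper.
So the next code is j-100-copper.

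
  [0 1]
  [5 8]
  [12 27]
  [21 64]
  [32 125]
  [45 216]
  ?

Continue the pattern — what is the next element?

For the first value, differences are 5, 7, 9, … (increasing by 2 each time): 0, 5, 12, 21, 32, 45 → 60.
Second value: 1, 8, 27, 64, 125, 216 → 343 (perfect cubes: 1³, 2³, 3³, …).
Combining the parts gives [60 343].

[60 343]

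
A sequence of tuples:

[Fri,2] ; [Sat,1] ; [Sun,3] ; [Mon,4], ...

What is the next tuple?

[Tue,7]

Day: Fri, Sat, Sun, Mon → Tue (runs through the weekdays Mon→Sun).
Second coordinate: 2, 1, 3, 4 → 7 (each term is the sum of the two before it).
Putting it together: [Tue,7].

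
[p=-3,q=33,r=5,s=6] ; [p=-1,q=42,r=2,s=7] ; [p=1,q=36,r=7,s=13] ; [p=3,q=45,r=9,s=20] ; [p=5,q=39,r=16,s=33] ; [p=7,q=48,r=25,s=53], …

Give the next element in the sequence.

[p=9,q=42,r=41,s=86]

P — +2 each step: -3, -1, 1, 3, 5, 7 → 9.
Q goes 33, 42, 36, 45, 39, 48 → 42 (alternating steps +9, −6, +9, −6, …).
R: each term is the sum of the two before it; 5, 2, 7, 9, 16, 25 → 41.
S: 6, 7, 13, 20, 33, 53 → 86 (each term is the sum of the two before it).
Combining the parts gives [p=9,q=42,r=41,s=86].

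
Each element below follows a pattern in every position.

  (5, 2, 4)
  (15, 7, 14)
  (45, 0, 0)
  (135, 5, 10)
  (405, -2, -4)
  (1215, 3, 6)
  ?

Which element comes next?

(3645, -4, -8)

First part: ×3 each step; 5, 15, 45, 135, 405, 1215 → 3645.
For the second part, alternating steps +5, −7, +5, −7, …: 2, 7, 0, 5, -2, 3 → -4.
Third part: always 2 × the second part, so 4, 14, 0, 10, -4, 6 → -8.
Putting it together: (3645, -4, -8).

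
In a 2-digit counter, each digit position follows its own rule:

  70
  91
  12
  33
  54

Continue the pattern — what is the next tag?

75

First digit: +2 each step, mod 10; 7, 9, 1, 3, 5 → 7.
For the second digit, +1 each step, mod 10: 0, 1, 2, 3, 4 → 5.
Combining the parts gives 75.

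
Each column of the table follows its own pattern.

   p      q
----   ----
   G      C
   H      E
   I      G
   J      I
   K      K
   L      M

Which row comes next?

Column p: letters move forward 1 place in the alphabet; G, H, I, J, K, L → M.
For the column q, letters move forward 2 places in the alphabet: C, E, G, I, K, M → O.
Putting it together: M  O.

M  O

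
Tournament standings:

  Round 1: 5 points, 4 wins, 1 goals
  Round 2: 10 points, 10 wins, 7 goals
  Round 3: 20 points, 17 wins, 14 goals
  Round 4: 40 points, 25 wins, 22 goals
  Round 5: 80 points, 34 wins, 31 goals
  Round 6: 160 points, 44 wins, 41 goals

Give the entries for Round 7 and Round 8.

Points: ×2 each step; 5, 10, 20, 40, 80, 160 → 320 → 640.
Wins: differences are 6, 7, 8, … (increasing by 1 each time), so 4, 10, 17, 25, 34, 44 → 55 → 67.
Goals: always 3 less than the wins, so 1, 7, 14, 22, 31, 41 → 52 → 64.
So the next two rows are 320 points, 55 wins, 52 goals and 640 points, 67 wins, 64 goals.

320 points, 55 wins, 52 goals; 640 points, 67 wins, 64 goals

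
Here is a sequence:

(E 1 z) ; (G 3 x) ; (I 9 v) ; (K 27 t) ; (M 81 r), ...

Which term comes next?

First letter — letters move forward 2 places in the alphabet: E, G, I, K, M → O.
Second slot: 1, 3, 9, 27, 81 → 243 (×3 each step).
Second letter goes z, x, v, t, r → p (letters move back 2 places in the alphabet).
Putting it together: (O 243 p).

(O 243 p)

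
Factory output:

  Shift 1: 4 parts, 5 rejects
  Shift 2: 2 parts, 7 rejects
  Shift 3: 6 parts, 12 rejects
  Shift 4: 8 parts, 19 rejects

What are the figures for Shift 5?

Parts: each term is the sum of the two before it; 4, 2, 6, 8 → 14.
Rejects: 5, 7, 12, 19 → 31 (each term is the sum of the two before it).
So the next row is 14 parts, 31 rejects.

14 parts, 31 rejects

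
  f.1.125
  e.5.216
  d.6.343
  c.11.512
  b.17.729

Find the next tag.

a.28.1000

For the letter, letters move back 1 place in the alphabet: f, e, d, c, b → a.
For the second component, each term is the sum of the two before it: 1, 5, 6, 11, 17 → 28.
Third component — perfect cubes: 5³, 6³, 7³, …: 125, 216, 343, 512, 729 → 1000.
So the next tag is a.28.1000.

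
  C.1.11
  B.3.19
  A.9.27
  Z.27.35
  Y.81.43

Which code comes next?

Letter: C, B, A, Z, Y → X (letters move back 1 place in the alphabet, wrapping A→Z).
Second component: ×3 each step, so 1, 3, 9, 27, 81 → 243.
Third component goes 11, 19, 27, 35, 43 → 51 (+8 each step).
Putting it together: X.243.51.

X.243.51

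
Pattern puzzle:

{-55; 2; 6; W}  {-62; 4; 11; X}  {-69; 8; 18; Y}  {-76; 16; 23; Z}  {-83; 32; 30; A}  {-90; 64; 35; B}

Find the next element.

For the first value, −7 each step: -55, -62, -69, -76, -83, -90 → -97.
Second value: ×2 each step; 2, 4, 8, 16, 32, 64 → 128.
For the third value, alternating steps +5, +7, +5, +7, …: 6, 11, 18, 23, 30, 35 → 42.
Letter — letters move forward 1 place in the alphabet, wrapping Z→A: W, X, Y, Z, A, B → C.
So the next element is {-97; 128; 42; C}.

{-97; 128; 42; C}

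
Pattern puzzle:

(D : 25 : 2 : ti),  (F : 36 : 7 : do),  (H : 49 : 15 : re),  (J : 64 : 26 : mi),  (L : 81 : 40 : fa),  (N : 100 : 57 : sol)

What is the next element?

(P : 121 : 77 : la)

For the letter, letters move forward 2 places in the alphabet: D, F, H, J, L, N → P.
Second value — perfect squares: 5², 6², 7², …: 25, 36, 49, 64, 81, 100 → 121.
Third value: differences are 5, 8, 11, … (increasing by 3 each time); 2, 7, 15, 26, 40, 57 → 77.
Note — runs through the solfège scale do→ti: ti, do, re, mi, fa, sol → la.
So the next element is (P : 121 : 77 : la).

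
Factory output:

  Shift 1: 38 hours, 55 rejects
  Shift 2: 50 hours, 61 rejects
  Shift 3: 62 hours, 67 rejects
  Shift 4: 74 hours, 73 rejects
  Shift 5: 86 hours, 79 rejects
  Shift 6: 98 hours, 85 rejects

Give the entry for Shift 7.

Hours: +12 each step, so 38, 50, 62, 74, 86, 98 → 110.
Rejects: +6 each step, so 55, 61, 67, 73, 79, 85 → 91.
So the next line is 110 hours, 91 rejects.

110 hours, 91 rejects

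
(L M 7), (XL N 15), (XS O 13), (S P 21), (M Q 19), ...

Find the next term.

Size: runs through clothing sizes XS→XL, so L, XL, XS, S, M → L.
For the letter, letters move forward 1 place in the alphabet: M, N, O, P, Q → R.
Third coordinate: 7, 15, 13, 21, 19 → 27 (alternating steps +8, −2, +8, −2, …).
Putting it together: (L R 27).

(L R 27)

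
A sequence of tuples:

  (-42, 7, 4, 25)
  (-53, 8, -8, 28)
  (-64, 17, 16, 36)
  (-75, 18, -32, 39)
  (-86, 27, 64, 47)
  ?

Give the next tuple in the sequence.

First value — −11 each step: -42, -53, -64, -75, -86 → -97.
Second value goes 7, 8, 17, 18, 27 → 28 (alternating steps +1, +9, +1, +9, …).
Third value: ×(-2) each step; 4, -8, 16, -32, 64 → -128.
Fourth value: alternating steps +3, +8, +3, +8, …, so 25, 28, 36, 39, 47 → 50.
Combining the parts gives (-97, 28, -128, 50).

(-97, 28, -128, 50)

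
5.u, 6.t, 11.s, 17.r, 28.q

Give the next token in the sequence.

First component goes 5, 6, 11, 17, 28 → 45 (each term is the sum of the two before it).
For the letter, letters move back 1 place in the alphabet: u, t, s, r, q → p.
Putting it together: 45.p.

45.p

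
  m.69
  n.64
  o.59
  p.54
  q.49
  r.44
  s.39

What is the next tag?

Letter — letters move forward 1 place in the alphabet: m, n, o, p, q, r, s → t.
Second component: −5 each step, so 69, 64, 59, 54, 49, 44, 39 → 34.
Putting it together: t.34.

t.34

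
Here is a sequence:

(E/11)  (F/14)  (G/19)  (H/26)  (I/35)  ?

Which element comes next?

(J/46)

Letter: E, F, G, H, I → J (letters move forward 1 place in the alphabet).
Second value: differences are 3, 5, 7, … (increasing by 2 each time), so 11, 14, 19, 26, 35 → 46.
So the next element is (J/46).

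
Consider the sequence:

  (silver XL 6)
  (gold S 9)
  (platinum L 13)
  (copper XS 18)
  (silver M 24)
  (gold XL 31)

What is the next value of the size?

Size: XL, S, L, XS, M, XL → S (repeats XL → S → L → XS → M).

S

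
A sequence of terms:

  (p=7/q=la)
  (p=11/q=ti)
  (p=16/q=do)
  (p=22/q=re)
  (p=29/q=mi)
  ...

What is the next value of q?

fa

Q: runs through the solfège scale do→ti; la, ti, do, re, mi → fa.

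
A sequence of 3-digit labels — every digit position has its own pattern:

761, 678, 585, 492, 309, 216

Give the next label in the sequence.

For the first digit, −1 each step, mod 10: 7, 6, 5, 4, 3, 2 → 1.
Second digit: +1 each step, mod 10; 6, 7, 8, 9, 0, 1 → 2.
Third digit: −3 each step, mod 10; 1, 8, 5, 2, 9, 6 → 3.
So the next label is 123.

123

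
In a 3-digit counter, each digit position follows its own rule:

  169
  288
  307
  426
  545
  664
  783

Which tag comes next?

802

First digit: +1 each step, mod 10, so 1, 2, 3, 4, 5, 6, 7 → 8.
Second digit: +2 each step, mod 10; 6, 8, 0, 2, 4, 6, 8 → 0.
Third digit: −1 each step, mod 10; 9, 8, 7, 6, 5, 4, 3 → 2.
Combining the parts gives 802.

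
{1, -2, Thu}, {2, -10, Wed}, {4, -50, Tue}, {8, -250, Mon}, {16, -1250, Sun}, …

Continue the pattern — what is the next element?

{32, -6250, Sat}

First coordinate goes 1, 2, 4, 8, 16 → 32 (×2 each step).
Second coordinate: -2, -10, -50, -250, -1250 → -6250 (×5 each step).
Day: runs backward through the weekdays Mon→Sun; Thu, Wed, Tue, Mon, Sun → Sat.
Putting it together: {32, -6250, Sat}.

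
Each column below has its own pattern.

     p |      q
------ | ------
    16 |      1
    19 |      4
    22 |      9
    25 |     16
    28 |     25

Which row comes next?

31  36

Column p: +3 each step; 16, 19, 22, 25, 28 → 31.
For the column q, perfect squares: 1², 2², 3², …: 1, 4, 9, 16, 25 → 36.
Combining the parts gives 31  36.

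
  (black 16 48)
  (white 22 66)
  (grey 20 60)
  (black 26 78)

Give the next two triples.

(white 24 72), (grey 30 90)

Shade: repeats black → white → grey, so black, white, grey, black → white → grey.
For the second coordinate, alternating steps +6, −2, +6, −2, …: 16, 22, 20, 26 → 24 → 30.
Third coordinate: 48, 66, 60, 78 → 72 → 90 (always 3 × the second coordinate).
So the next two triples are (white 24 72) and (grey 30 90).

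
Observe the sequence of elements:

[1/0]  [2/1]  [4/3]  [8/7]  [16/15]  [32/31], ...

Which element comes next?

First slot — ×2 each step: 1, 2, 4, 8, 16, 32 → 64.
Second slot goes 0, 1, 3, 7, 15, 31 → 63 (always 1 less than the first slot).
Putting it together: [64/63].

[64/63]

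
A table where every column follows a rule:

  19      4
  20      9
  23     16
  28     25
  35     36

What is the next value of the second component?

For the first component, differences are 1, 3, 5, … (increasing by 2 each time): 19, 20, 23, 28, 35 → 44.
Second component goes 4, 9, 16, 25, 36 → 49 (perfect squares: 2², 3², 4², …).

49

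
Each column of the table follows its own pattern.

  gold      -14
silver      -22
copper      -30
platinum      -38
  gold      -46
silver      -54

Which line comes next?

Metal: gold, silver, copper, platinum, gold, silver → copper (repeats gold → silver → copper → platinum).
Second component: −8 each step, so -14, -22, -30, -38, -46, -54 → -62.
So the next line is copper  -62.

copper  -62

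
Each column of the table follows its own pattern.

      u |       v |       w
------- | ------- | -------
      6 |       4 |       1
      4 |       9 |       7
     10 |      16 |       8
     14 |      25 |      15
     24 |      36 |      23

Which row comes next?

Column u: each term is the sum of the two before it; 6, 4, 10, 14, 24 → 38.
Column v: perfect squares: 2², 3², 4², …; 4, 9, 16, 25, 36 → 49.
Column w: each term is the sum of the two before it; 1, 7, 8, 15, 23 → 38.
Putting it together: 38  49  38.

38  49  38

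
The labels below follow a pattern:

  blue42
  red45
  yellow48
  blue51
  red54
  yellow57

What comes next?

blue60

Colour — repeats blue → red → yellow: blue, red, yellow, blue, red, yellow → blue.
Second component goes 42, 45, 48, 51, 54, 57 → 60 (+3 each step).
Combining the parts gives blue60.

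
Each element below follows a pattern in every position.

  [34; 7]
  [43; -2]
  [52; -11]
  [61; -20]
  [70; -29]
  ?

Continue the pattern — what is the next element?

[79; -38]

First part: +9 each step; 34, 43, 52, 61, 70 → 79.
Second part: together with the first part always sums to 41; 7, -2, -11, -20, -29 → -38.
Combining the parts gives [79; -38].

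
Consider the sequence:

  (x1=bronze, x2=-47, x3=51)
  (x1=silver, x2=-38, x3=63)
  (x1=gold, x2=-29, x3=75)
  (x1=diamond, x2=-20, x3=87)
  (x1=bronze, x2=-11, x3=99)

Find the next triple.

(x1=silver, x2=-2, x3=111)

X1 goes bronze, silver, gold, diamond, bronze → silver (repeats bronze → silver → gold → diamond).
X2: -47, -38, -29, -20, -11 → -2 (+9 each step).
X3: +12 each step, so 51, 63, 75, 87, 99 → 111.
Putting it together: (x1=silver, x2=-2, x3=111).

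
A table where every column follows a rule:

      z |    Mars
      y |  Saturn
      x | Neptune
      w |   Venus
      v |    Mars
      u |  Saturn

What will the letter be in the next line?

t

Letter — letters move back 1 place in the alphabet: z, y, x, w, v, u → t.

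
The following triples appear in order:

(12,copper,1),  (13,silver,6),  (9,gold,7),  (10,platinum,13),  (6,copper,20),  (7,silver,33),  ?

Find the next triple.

First entry: 12, 13, 9, 10, 6, 7 → 3 (alternating steps +1, −4, +1, −4, …).
For the metal, repeats copper → silver → gold → platinum: copper, silver, gold, platinum, copper, silver → gold.
For the third entry, each term is the sum of the two before it: 1, 6, 7, 13, 20, 33 → 53.
Putting it together: (3,gold,53).

(3,gold,53)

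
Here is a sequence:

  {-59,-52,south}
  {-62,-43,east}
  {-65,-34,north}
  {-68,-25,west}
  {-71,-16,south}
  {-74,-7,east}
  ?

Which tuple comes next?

{-77,2,north}

First entry goes -59, -62, -65, -68, -71, -74 → -77 (−3 each step).
Second entry: +9 each step; -52, -43, -34, -25, -16, -7 → 2.
Direction goes south, east, north, west, south, east → north (repeats south → east → north → west).
Putting it together: {-77,2,north}.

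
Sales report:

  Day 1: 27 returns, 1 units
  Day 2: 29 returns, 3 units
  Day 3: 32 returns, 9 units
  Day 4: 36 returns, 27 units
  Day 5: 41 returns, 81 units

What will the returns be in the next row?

Returns: differences are 2, 3, 4, … (increasing by 1 each time); 27, 29, 32, 36, 41 → 47.

47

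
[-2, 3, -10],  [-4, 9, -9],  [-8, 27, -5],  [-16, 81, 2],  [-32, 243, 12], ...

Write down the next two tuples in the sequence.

[-64, 729, 25], [-128, 2187, 41]

For the first entry, ×2 each step: -2, -4, -8, -16, -32 → -64 → -128.
For the second entry, ×3 each step: 3, 9, 27, 81, 243 → 729 → 2187.
Third entry: differences are 1, 4, 7, … (increasing by 3 each time), so -10, -9, -5, 2, 12 → 25 → 41.
Putting the parts together: [-64, 729, 25] and then [-128, 2187, 41].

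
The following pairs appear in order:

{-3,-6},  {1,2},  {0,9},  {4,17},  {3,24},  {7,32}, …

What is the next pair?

{6,39}

First part: -3, 1, 0, 4, 3, 7 → 6 (alternating steps +4, −1, +4, −1, …).
Second part: alternating steps +8, +7, +8, +7, …, so -6, 2, 9, 17, 24, 32 → 39.
Combining the parts gives {6,39}.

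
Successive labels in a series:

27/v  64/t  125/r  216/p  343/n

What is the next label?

First component goes 27, 64, 125, 216, 343 → 512 (perfect cubes: 3³, 4³, 5³, …).
Letter goes v, t, r, p, n → l (letters move back 2 places in the alphabet).
Combining the parts gives 512/l.

512/l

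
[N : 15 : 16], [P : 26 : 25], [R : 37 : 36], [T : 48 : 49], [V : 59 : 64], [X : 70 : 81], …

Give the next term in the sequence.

Letter goes N, P, R, T, V, X → Z (letters move forward 2 places in the alphabet).
Second component: 15, 26, 37, 48, 59, 70 → 81 (+11 each step).
Third component: 16, 25, 36, 49, 64, 81 → 100 (perfect squares: 4², 5², 6², …).
Putting it together: [Z : 81 : 100].

[Z : 81 : 100]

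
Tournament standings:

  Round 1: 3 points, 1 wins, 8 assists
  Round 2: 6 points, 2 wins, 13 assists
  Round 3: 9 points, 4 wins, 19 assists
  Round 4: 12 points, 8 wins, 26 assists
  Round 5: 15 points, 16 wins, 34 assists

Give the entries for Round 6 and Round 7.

Points: 3, 6, 9, 12, 15 → 18 → 21 (+3 each step).
For the wins, ×2 each step: 1, 2, 4, 8, 16 → 32 → 64.
Assists: differences are 5, 6, 7, … (increasing by 1 each time); 8, 13, 19, 26, 34 → 43 → 53.
So the next two records are 18 points, 32 wins, 43 assists and 21 points, 64 wins, 53 assists.

18 points, 32 wins, 43 assists; 21 points, 64 wins, 53 assists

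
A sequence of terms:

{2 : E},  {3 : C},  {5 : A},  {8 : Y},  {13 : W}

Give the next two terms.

First value — each term is the sum of the two before it: 2, 3, 5, 8, 13 → 21 → 34.
Letter: E, C, A, Y, W → U → S (letters move back 2 places in the alphabet, wrapping A→Z).
Putting the parts together: {21 : U} and then {34 : S}.

{21 : U}, {34 : S}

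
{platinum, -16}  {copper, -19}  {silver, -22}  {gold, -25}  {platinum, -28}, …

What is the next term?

Metal — repeats platinum → copper → silver → gold: platinum, copper, silver, gold, platinum → copper.
Second entry goes -16, -19, -22, -25, -28 → -31 (−3 each step).
Combining the parts gives {copper, -31}.

{copper, -31}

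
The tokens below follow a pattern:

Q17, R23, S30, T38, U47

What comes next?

V57

Letter — letters move forward 1 place in the alphabet: Q, R, S, T, U → V.
Second component: 17, 23, 30, 38, 47 → 57 (differences are 6, 7, 8, … (increasing by 1 each time)).
Combining the parts gives V57.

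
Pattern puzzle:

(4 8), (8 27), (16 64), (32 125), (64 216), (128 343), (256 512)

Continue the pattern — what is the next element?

(512 729)

First entry: ×2 each step, so 4, 8, 16, 32, 64, 128, 256 → 512.
Second entry: 8, 27, 64, 125, 216, 343, 512 → 729 (perfect cubes: 2³, 3³, 4³, …).
Combining the parts gives (512 729).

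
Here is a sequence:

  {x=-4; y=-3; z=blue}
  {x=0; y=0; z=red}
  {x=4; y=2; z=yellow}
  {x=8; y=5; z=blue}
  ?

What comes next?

{x=12; y=7; z=red}

X: +4 each step; -4, 0, 4, 8 → 12.
Y goes -3, 0, 2, 5 → 7 (alternating steps +3, +2, +3, +2, …).
For the z, repeats blue → red → yellow: blue, red, yellow, blue → red.
Putting it together: {x=12; y=7; z=red}.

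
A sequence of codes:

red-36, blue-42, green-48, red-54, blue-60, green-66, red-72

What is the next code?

Colour — repeats red → blue → green: red, blue, green, red, blue, green, red → blue.
Second component goes 36, 42, 48, 54, 60, 66, 72 → 78 (+6 each step).
So the next code is blue-78.

blue-78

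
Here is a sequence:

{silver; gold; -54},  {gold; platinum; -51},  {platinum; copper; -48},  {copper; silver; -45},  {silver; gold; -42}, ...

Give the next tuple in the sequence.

{gold; platinum; -39}

First metal — repeats silver → gold → platinum → copper: silver, gold, platinum, copper, silver → gold.
Second metal: repeats gold → platinum → copper → silver, so gold, platinum, copper, silver, gold → platinum.
Third value: +3 each step, so -54, -51, -48, -45, -42 → -39.
Combining the parts gives {gold; platinum; -39}.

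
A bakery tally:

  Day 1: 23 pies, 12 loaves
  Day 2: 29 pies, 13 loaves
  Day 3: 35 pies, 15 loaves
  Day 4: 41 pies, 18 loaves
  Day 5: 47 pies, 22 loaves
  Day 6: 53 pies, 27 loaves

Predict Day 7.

59 pies, 33 loaves

Pies: +6 each step, so 23, 29, 35, 41, 47, 53 → 59.
Loaves goes 12, 13, 15, 18, 22, 27 → 33 (differences are 1, 2, 3, … (increasing by 1 each time)).
Putting it together: 59 pies, 33 loaves.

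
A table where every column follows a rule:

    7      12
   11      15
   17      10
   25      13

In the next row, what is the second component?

8

For the first component, differences are 4, 6, 8, … (increasing by 2 each time): 7, 11, 17, 25 → 35.
Second component: alternating steps +3, −5, +3, −5, …, so 12, 15, 10, 13 → 8.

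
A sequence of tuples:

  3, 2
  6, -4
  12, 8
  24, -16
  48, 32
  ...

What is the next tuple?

96, -64

First component goes 3, 6, 12, 24, 48 → 96 (×2 each step).
Second component goes 2, -4, 8, -16, 32 → -64 (×(-2) each step).
Combining the parts gives 96, -64.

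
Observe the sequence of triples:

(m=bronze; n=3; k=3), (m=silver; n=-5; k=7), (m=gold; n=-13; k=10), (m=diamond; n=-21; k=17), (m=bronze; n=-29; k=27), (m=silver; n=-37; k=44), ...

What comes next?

(m=gold; n=-45; k=71)

M goes bronze, silver, gold, diamond, bronze, silver → gold (repeats bronze → silver → gold → diamond).
N — −8 each step: 3, -5, -13, -21, -29, -37 → -45.
K — each term is the sum of the two before it: 3, 7, 10, 17, 27, 44 → 71.
So the next triple is (m=gold; n=-45; k=71).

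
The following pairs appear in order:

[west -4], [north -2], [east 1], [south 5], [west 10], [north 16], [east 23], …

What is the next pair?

Direction: repeats west → north → east → south, so west, north, east, south, west, north, east → south.
For the second value, differences are 2, 3, 4, … (increasing by 1 each time): -4, -2, 1, 5, 10, 16, 23 → 31.
So the next pair is [south 31].

[south 31]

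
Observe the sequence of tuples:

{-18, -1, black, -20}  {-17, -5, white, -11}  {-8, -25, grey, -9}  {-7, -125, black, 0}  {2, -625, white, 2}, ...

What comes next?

For the first slot, alternating steps +1, +9, +1, +9, …: -18, -17, -8, -7, 2 → 3.
Second slot goes -1, -5, -25, -125, -625 → -3125 (×5 each step).
For the shade, repeats black → white → grey: black, white, grey, black, white → grey.
Fourth slot — alternating steps +9, +2, +9, +2, …: -20, -11, -9, 0, 2 → 11.
Putting it together: {3, -3125, grey, 11}.

{3, -3125, grey, 11}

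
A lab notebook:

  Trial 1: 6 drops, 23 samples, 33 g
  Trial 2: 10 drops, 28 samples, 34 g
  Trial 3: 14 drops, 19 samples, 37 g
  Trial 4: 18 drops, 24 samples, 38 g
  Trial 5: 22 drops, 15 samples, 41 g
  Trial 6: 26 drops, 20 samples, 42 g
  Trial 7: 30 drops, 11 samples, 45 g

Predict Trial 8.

For the drops, +4 each step: 6, 10, 14, 18, 22, 26, 30 → 34.
Samples: alternating steps +5, −9, +5, −9, …; 23, 28, 19, 24, 15, 20, 11 → 16.
G: alternating steps +1, +3, +1, +3, …, so 33, 34, 37, 38, 41, 42, 45 → 46.
Putting it together: 34 drops, 16 samples, 46 g.

34 drops, 16 samples, 46 g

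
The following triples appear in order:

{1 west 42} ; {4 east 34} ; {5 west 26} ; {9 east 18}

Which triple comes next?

First part goes 1, 4, 5, 9 → 14 (each term is the sum of the two before it).
Direction — alternates west ↔ east: west, east, west, east → west.
Third part goes 42, 34, 26, 18 → 10 (−8 each step).
Combining the parts gives {14 west 10}.

{14 west 10}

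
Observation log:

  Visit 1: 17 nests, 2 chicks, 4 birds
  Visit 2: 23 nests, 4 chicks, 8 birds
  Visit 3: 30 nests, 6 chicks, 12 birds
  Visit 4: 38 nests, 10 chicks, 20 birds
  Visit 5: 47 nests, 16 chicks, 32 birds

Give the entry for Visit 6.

Nests: differences are 6, 7, 8, … (increasing by 1 each time); 17, 23, 30, 38, 47 → 57.
Chicks goes 2, 4, 6, 10, 16 → 26 (each term is the sum of the two before it).
Birds — always 2 × the chicks: 4, 8, 12, 20, 32 → 52.
So the next row is 57 nests, 26 chicks, 52 birds.

57 nests, 26 chicks, 52 birds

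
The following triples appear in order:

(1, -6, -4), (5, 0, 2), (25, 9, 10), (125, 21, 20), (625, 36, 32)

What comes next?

First component: ×5 each step, so 1, 5, 25, 125, 625 → 3125.
Second component: differences are 6, 9, 12, … (increasing by 3 each time), so -6, 0, 9, 21, 36 → 54.
Third component: differences are 6, 8, 10, … (increasing by 2 each time), so -4, 2, 10, 20, 32 → 46.
So the next triple is (3125, 54, 46).

(3125, 54, 46)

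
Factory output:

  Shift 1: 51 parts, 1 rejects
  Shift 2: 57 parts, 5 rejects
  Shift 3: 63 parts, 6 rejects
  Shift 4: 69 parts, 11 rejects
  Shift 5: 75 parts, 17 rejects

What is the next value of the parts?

81

Parts — +6 each step: 51, 57, 63, 69, 75 → 81.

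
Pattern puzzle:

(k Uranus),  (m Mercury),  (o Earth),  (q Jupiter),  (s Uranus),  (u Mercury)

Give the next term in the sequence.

Letter — letters move forward 2 places in the alphabet: k, m, o, q, s, u → w.
Planet goes Uranus, Mercury, Earth, Jupiter, Uranus, Mercury → Earth (repeats Uranus → Mercury → Earth → Jupiter).
So the next term is (w Earth).

(w Earth)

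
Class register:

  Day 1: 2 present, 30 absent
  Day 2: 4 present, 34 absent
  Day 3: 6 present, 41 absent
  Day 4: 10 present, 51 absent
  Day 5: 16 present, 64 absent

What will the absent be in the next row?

For the absent, differences are 4, 7, 10, … (increasing by 3 each time): 30, 34, 41, 51, 64 → 80.

80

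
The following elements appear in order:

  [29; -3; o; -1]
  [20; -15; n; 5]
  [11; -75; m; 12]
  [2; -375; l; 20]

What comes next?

[-7; -1875; k; 29]

First part: −9 each step, so 29, 20, 11, 2 → -7.
Second part — ×5 each step: -3, -15, -75, -375 → -1875.
Letter — letters move back 1 place in the alphabet: o, n, m, l → k.
Fourth part: -1, 5, 12, 20 → 29 (differences are 6, 7, 8, … (increasing by 1 each time)).
Putting it together: [-7; -1875; k; 29].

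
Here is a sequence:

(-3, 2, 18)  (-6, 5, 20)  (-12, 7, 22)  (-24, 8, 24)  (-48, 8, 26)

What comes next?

First slot — ×2 each step: -3, -6, -12, -24, -48 → -96.
Second slot — differences are 3, 2, 1, … (decreasing by 1 each time): 2, 5, 7, 8, 8 → 7.
Third slot goes 18, 20, 22, 24, 26 → 28 (+2 each step).
So the next tuple is (-96, 7, 28).

(-96, 7, 28)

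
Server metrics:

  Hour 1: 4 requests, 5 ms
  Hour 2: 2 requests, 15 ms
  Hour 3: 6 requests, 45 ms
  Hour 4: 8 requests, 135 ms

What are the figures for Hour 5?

14 requests, 405 ms

Requests: each term is the sum of the two before it; 4, 2, 6, 8 → 14.
Ms: ×3 each step; 5, 15, 45, 135 → 405.
So the next row is 14 requests, 405 ms.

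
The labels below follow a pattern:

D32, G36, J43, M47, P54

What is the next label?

S58

For the letter, letters move forward 3 places in the alphabet: D, G, J, M, P → S.
Second component goes 32, 36, 43, 47, 54 → 58 (alternating steps +4, +7, +4, +7, …).
Combining the parts gives S58.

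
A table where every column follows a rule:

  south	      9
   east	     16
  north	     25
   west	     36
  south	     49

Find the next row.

east  64

Direction goes south, east, north, west, south → east (repeats south → east → north → west).
Second component: perfect squares: 3², 4², 5², …; 9, 16, 25, 36, 49 → 64.
So the next row is east  64.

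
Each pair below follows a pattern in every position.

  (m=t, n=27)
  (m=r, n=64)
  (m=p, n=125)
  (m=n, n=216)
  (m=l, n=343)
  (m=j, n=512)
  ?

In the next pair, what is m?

h

M goes t, r, p, n, l, j → h (letters move back 2 places in the alphabet).
N: 27, 64, 125, 216, 343, 512 → 729 (perfect cubes: 3³, 4³, 5³, …).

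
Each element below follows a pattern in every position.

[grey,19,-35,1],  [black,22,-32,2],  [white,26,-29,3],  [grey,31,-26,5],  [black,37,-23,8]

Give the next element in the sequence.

[white,44,-20,13]

Shade — repeats grey → black → white: grey, black, white, grey, black → white.
Second value — differences are 3, 4, 5, … (increasing by 1 each time): 19, 22, 26, 31, 37 → 44.
Third value goes -35, -32, -29, -26, -23 → -20 (+3 each step).
Fourth value: each term is the sum of the two before it; 1, 2, 3, 5, 8 → 13.
Combining the parts gives [white,44,-20,13].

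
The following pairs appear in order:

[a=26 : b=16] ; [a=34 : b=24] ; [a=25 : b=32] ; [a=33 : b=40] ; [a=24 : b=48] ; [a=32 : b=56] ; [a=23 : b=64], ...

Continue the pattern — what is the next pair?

For the a, alternating steps +8, −9, +8, −9, …: 26, 34, 25, 33, 24, 32, 23 → 31.
For the b, +8 each step: 16, 24, 32, 40, 48, 56, 64 → 72.
Combining the parts gives [a=31 : b=72].

[a=31 : b=72]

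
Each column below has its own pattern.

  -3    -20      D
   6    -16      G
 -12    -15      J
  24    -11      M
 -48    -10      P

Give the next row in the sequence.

96  -6  S

First component: ×(-2) each step, so -3, 6, -12, 24, -48 → 96.
Second component: -20, -16, -15, -11, -10 → -6 (alternating steps +4, +1, +4, +1, …).
Letter: letters move forward 3 places in the alphabet; D, G, J, M, P → S.
So the next row is 96  -6  S.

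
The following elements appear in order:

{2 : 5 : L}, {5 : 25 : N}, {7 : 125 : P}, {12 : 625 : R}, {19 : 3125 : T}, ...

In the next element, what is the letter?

Letter goes L, N, P, R, T → V (letters move forward 2 places in the alphabet).

V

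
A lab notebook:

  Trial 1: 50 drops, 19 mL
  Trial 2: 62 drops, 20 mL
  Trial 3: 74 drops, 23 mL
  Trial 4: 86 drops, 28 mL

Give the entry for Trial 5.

98 drops, 35 mL

Drops goes 50, 62, 74, 86 → 98 (+12 each step).
ML: differences are 1, 3, 5, … (increasing by 2 each time); 19, 20, 23, 28 → 35.
Combining the parts gives 98 drops, 35 mL.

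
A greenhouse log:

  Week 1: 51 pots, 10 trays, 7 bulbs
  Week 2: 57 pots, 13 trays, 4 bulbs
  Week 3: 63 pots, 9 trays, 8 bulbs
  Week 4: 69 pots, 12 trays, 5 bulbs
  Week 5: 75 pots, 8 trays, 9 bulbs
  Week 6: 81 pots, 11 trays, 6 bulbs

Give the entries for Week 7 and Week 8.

87 pots, 7 trays, 10 bulbs; 93 pots, 10 trays, 7 bulbs

Pots goes 51, 57, 63, 69, 75, 81 → 87 → 93 (+6 each step).
For the trays, alternating steps +3, −4, +3, −4, …: 10, 13, 9, 12, 8, 11 → 7 → 10.
Bulbs: 7, 4, 8, 5, 9, 6 → 10 → 7 (together with the trays always sums to 17).
So the next two rows are 87 pots, 7 trays, 10 bulbs and 93 pots, 10 trays, 7 bulbs.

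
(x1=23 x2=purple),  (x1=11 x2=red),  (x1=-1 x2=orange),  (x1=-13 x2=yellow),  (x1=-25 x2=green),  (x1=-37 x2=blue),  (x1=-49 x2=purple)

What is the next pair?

X1: −12 each step, so 23, 11, -1, -13, -25, -37, -49 → -61.
X2 goes purple, red, orange, yellow, green, blue, purple → red (repeats purple → red → orange → yellow → green → blue).
Putting it together: (x1=-61 x2=red).

(x1=-61 x2=red)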